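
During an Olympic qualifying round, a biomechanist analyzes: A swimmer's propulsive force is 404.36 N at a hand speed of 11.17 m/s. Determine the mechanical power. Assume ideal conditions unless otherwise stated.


P = F * v
P = 404.36 * 11.17
P = 4516.7012 W

4516.7012 W


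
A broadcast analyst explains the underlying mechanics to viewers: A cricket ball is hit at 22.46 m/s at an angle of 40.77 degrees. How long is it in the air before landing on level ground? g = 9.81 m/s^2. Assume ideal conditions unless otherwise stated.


T = 2*v*sin(theta)/g
sin(theta) = sin(40.77 deg) = 0.653
T = 2*22.46*0.653 / 9.81
T = 29.3338 / 9.81 = 2.9902 s

2.9902 s


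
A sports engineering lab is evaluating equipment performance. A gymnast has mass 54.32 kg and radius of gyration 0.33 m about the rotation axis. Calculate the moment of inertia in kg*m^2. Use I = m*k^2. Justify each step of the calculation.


I = m * k^2
I = 54.32 * 0.33^2
I = 54.32 * 0.1089 = 5.9154 kg*m^2

5.9154 kg*m^2


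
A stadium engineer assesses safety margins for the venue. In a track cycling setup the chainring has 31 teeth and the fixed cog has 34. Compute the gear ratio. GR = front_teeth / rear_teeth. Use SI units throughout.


GR = front_teeth / rear_teeth
GR = 31 / 34
GR = 0.9118

0.9118


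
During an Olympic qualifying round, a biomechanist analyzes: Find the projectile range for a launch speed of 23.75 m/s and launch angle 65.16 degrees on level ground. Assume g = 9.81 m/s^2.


R = v^2 * sin(2*theta) / g
Convert angle to radians: theta = 65.16 deg = 1.1373 rad
sin(2*theta) = sin(2.2745) = 0.7624
R = 23.75^2 * 0.7624 / 9.81
R = 564.0625 * 0.7624 / 9.81 = 43.8395 m

43.8395 m


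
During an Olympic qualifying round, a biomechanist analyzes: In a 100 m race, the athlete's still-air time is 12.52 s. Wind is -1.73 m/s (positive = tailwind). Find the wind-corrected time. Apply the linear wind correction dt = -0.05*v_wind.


dt = -0.05 * v_wind = -0.05 * -1.73 = 0.0865 s
t_corrected = t_still + dt = 12.52 + (0.0865)
t_corrected = 12.6065 s

12.6065 s


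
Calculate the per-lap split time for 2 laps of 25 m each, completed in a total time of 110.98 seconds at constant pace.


Split time = total_time / n_laps = 110.98 / 2
Split time = 55.49 s per lap

55.49 s


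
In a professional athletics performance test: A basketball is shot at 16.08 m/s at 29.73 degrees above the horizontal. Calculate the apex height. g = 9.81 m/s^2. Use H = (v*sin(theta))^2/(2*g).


H = (v*sin(theta))^2 / (2*g)
vy = v*sin(theta) = 16.08 * sin(29.73 deg) = 7.9743 m/s
H = vy^2 / (2*g) = 63.5893 / (2*9.81)
H = 63.5893 / 19.62 = 3.241 m

3.241 m


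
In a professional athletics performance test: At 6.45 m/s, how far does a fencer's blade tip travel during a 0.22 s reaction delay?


d = v * t
d = 6.45 * 0.22
d = 1.419 m

1.419 m


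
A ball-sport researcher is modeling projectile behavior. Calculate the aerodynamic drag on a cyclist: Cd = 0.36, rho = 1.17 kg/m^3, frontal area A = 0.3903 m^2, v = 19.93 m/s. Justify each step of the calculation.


Fd = 0.5 * Cd * rho * A * v^2
Fd = 0.5 * 0.36 * 1.17 * 0.3903 * 19.93^2
v^2 = 397.2049
Fd = 0.5 * 0.36 * 1.17 * 0.3903 * 397.2049 = 32.6491 N

32.6491 N


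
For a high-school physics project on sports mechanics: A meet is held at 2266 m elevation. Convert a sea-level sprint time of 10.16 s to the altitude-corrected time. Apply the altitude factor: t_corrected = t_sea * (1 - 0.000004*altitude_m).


Correction factor = 1 - 0.000004 * 2266 = 0.990936
t_corrected = t_sea * factor = 10.16 * 0.990936
t_corrected = 10.0679 s

10.0679 s


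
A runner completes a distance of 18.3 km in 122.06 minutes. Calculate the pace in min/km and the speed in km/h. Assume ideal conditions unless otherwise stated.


Pace = time / distance = 122.06 min / 18.3 km = 6.6699 min/km
Speed = distance / time_in_hours = 18.3 / 2.0343 hr
Speed = 8.9956 km/h

6.6699 min/km, 8.9956 km/h


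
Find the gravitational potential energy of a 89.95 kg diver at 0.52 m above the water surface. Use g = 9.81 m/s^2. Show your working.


PE = m * g * h
PE = 89.95 * 9.81 * 0.52
PE = 882.4095 * 0.52 = 458.8529 J

458.8529 J


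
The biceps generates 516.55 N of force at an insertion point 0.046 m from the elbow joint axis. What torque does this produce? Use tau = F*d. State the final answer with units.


tau = F * d
tau = 516.55 * 0.046
tau = 23.7613 N*m

23.7613 N*m


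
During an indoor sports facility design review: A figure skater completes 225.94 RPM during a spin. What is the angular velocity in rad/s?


omega = RPM * 2 * pi / 60
omega = 225.94 * 2 * 3.14159 / 60
omega = 1419.6229 / 60 = 23.6604 rad/s

23.6604 rad/s


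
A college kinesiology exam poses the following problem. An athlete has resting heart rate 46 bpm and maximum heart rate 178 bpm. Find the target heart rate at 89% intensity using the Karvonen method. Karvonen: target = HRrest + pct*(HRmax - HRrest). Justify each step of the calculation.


Target = HRrest + pct*(HRmax - HRrest)
Heart rate reserve = HRmax - HRrest = 178 - 46 = 132 bpm
Fraction = 89% = 0.89
Target = 46 + 0.89 * 132
Target = 46 + 117.48 = 163.48 bpm

163.48 bpm


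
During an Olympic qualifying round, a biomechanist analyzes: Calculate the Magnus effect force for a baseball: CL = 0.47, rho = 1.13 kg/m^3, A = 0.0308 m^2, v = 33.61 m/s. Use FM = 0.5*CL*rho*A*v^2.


FM = 0.5 * CL * rho * A * v^2
FM = 0.5 * 0.47 * 1.13 * 0.0308 * 33.61^2
v^2 = 1129.6321
FM = 0.5 * 0.47 * 1.13 * 0.0308 * 1129.6321 = 9.2392 N

9.2392 N


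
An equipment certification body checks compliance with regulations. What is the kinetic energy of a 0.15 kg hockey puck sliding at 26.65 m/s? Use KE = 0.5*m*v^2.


KE = 0.5 * m * v^2
KE = 0.5 * 0.15 * 26.65^2
KE = 0.5 * 0.15 * 710.2225 = 53.2667 J

53.2667 J


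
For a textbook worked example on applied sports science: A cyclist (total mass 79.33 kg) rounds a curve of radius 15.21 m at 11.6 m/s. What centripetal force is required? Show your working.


Fc = m * v^2 / r
v^2 = 11.6^2 = 134.56
Fc = 79.33 * 134.56 / 15.21
Fc = 10674.6448 / 15.21 = 701.8175 N

701.8175 N


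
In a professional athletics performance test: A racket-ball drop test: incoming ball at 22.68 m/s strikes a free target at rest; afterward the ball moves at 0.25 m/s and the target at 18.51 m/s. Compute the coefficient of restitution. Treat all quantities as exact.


e = (v2_after - v1_after) / (v1_before - v2_before)
Numerator = 18.51 - 0.25 = 18.26
Denominator = 22.68 - 0 = 22.68
e = 18.26 / 22.68 = 0.8051

0.8051


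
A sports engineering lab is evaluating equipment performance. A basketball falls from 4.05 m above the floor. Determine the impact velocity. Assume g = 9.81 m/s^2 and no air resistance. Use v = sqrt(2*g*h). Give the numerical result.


v = sqrt(2 * g * h)
v = sqrt(2 * 9.81 * 4.05)
v = sqrt(79.461) = 8.9141 m/s

8.9141 m/s


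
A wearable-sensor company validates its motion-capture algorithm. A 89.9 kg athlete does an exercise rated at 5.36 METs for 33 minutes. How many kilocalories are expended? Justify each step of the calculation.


kcal = MET * mass * time_hr
Convert time: 33 min = 0.55 hr
kcal = 5.36 * 89.9 * 0.55
kcal = 265.0252 kcal

265.0252 kcal


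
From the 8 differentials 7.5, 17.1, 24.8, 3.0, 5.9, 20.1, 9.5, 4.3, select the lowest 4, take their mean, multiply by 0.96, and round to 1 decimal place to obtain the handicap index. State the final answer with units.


All differentials: 7.5, 17.1, 24.8, 3.0, 5.9, 20.1, 9.5, 4.3
Sorted: 3.0, 4.3, 5.9, 7.5, 9.5, 17.1, 20.1, 24.8
Best 4: 3.0, 4.3, 5.9, 7.5
Average of best = 20.7 / 4 = 5.175
Raw index = 5.175 * 0.96 = 4.968
Handicap index = round(4.968, 1) = 5.0

5.0


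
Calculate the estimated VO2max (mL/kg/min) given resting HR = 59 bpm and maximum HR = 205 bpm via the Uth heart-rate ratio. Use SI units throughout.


VO2max = 15.3 * HRmax / HRrest
VO2max = 15.3 * 205 / 59
VO2max = 3136.5 / 59 = 53.161 mL/kg/min

53.161 mL/kg/min


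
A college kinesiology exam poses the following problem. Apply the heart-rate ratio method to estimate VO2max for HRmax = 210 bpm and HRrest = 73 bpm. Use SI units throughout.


VO2max = 15.3 * HRmax / HRrest
VO2max = 15.3 * 210 / 73
VO2max = 3213 / 73 = 44.0137 mL/kg/min

44.0137 mL/kg/min


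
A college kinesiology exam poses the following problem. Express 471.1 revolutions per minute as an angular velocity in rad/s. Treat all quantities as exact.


omega = RPM * 2 * pi / 60
omega = 471.1 * 2 * 3.14159 / 60
omega = 2960.0086 / 60 = 49.3335 rad/s

49.3335 rad/s


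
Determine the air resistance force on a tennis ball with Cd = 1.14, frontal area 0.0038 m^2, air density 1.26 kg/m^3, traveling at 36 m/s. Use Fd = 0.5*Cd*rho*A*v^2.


Fd = 0.5 * Cd * rho * A * v^2
Fd = 0.5 * 1.14 * 1.26 * 0.0038 * 36^2
v^2 = 1296
Fd = 0.5 * 1.14 * 1.26 * 0.0038 * 1296 = 3.537 N

3.537 N


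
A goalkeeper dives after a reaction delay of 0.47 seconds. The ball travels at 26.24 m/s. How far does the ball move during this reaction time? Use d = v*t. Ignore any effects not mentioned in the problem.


d = v * t
d = 26.24 * 0.47
d = 12.3328 m

12.3328 m


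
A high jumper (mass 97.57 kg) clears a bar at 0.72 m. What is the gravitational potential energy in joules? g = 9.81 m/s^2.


PE = m * g * h
PE = 97.57 * 9.81 * 0.72
PE = 957.1617 * 0.72 = 689.1564 J

689.1564 J


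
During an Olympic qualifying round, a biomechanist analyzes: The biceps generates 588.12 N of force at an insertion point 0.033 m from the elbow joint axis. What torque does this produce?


tau = F * d
tau = 588.12 * 0.033
tau = 19.408 N*m

19.408 N*m


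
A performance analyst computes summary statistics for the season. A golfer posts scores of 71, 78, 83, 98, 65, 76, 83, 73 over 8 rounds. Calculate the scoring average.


Average = sum / n
Sum = 627
Average = 627 / 8 = 78.375

78.375


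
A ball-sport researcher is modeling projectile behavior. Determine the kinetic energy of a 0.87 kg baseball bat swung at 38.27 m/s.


KE = 0.5 * m * v^2
KE = 0.5 * 0.87 * 38.27^2
KE = 0.5 * 0.87 * 1464.5929 = 637.0979 J

637.0979 J


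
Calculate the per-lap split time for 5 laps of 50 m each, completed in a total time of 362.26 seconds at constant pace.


Split time = total_time / n_laps = 362.26 / 5
Split time = 72.452 s per lap

72.452 s


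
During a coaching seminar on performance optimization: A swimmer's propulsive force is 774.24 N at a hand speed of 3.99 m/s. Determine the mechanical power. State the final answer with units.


P = F * v
P = 774.24 * 3.99
P = 3089.2176 W

3089.2176 W


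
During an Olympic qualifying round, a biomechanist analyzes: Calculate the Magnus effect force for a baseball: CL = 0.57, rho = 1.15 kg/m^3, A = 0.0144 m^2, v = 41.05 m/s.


FM = 0.5 * CL * rho * A * v^2
FM = 0.5 * 0.57 * 1.15 * 0.0144 * 41.05^2
v^2 = 1685.1025
FM = 0.5 * 0.57 * 1.15 * 0.0144 * 1685.1025 = 7.953 N

7.953 N


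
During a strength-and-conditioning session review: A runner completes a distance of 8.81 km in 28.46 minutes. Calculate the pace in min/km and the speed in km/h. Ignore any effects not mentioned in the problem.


Pace = time / distance = 28.46 min / 8.81 km = 3.2304 min/km
Speed = distance / time_in_hours = 8.81 / 0.4743 hr
Speed = 18.5734 km/h

3.2304 min/km, 18.5734 km/h


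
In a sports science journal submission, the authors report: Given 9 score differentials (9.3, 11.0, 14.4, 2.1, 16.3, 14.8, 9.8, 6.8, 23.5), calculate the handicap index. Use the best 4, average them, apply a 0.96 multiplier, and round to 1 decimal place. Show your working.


All differentials: 9.3, 11.0, 14.4, 2.1, 16.3, 14.8, 9.8, 6.8, 23.5
Sorted: 2.1, 6.8, 9.3, 9.8, 11.0, 14.4, 14.8, 16.3, 23.5
Best 4: 2.1, 6.8, 9.3, 9.8
Average of best = 28 / 4 = 7
Raw index = 7 * 0.96 = 6.72
Handicap index = round(6.72, 1) = 6.7

6.7


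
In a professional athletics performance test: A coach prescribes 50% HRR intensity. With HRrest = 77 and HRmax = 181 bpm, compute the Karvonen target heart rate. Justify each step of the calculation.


Target = HRrest + pct*(HRmax - HRrest)
Heart rate reserve = HRmax - HRrest = 181 - 77 = 104 bpm
Fraction = 50% = 0.5
Target = 77 + 0.5 * 104
Target = 77 + 52 = 129 bpm

129 bpm


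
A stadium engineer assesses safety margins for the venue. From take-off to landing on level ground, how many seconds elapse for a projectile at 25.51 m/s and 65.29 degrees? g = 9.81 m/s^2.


T = 2*v*sin(theta)/g
sin(theta) = sin(65.29 deg) = 0.9084
T = 2*25.51*0.9084 / 9.81
T = 46.3484 / 9.81 = 4.7246 s

4.7246 s


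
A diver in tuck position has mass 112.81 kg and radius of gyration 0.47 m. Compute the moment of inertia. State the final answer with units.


I = m * k^2
I = 112.81 * 0.47^2
I = 112.81 * 0.2209 = 24.9197 kg*m^2

24.9197 kg*m^2


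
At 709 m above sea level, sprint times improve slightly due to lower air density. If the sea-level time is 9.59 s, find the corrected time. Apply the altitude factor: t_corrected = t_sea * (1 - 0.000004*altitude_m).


Correction factor = 1 - 0.000004 * 709 = 0.997164
t_corrected = t_sea * factor = 9.59 * 0.997164
t_corrected = 9.5628 s

9.5628 s


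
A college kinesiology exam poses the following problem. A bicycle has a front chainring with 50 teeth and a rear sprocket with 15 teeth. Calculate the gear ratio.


GR = front_teeth / rear_teeth
GR = 50 / 15
GR = 3.3333

3.3333


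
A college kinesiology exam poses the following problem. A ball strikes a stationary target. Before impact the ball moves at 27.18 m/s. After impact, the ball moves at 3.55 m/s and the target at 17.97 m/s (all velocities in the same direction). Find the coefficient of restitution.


e = (v2_after - v1_after) / (v1_before - v2_before)
Numerator = 17.97 - 3.55 = 14.42
Denominator = 27.18 - 0 = 27.18
e = 14.42 / 27.18 = 0.5305

0.5305


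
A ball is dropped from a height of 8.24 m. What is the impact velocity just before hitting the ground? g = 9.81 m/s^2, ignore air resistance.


v = sqrt(2 * g * h)
v = sqrt(2 * 9.81 * 8.24)
v = sqrt(161.6688) = 12.7149 m/s

12.7149 m/s


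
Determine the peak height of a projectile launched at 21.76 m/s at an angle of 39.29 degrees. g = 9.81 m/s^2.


H = (v*sin(theta))^2 / (2*g)
vy = v*sin(theta) = 21.76 * sin(39.29 deg) = 13.7794 m/s
H = vy^2 / (2*g) = 189.8727 / (2*9.81)
H = 189.8727 / 19.62 = 9.6775 m

9.6775 m


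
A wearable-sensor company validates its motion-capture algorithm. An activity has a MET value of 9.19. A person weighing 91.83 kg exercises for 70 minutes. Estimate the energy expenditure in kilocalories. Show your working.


kcal = MET * mass * time_hr
Convert time: 70 min = 1.1667 hr
kcal = 9.19 * 91.83 * 1.1667
kcal = 984.5707 kcal

984.5707 kcal


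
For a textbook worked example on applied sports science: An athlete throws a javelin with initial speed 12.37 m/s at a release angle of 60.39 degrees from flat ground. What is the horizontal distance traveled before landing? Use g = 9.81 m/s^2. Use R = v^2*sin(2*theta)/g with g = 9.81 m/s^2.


R = v^2 * sin(2*theta) / g
Convert angle to radians: theta = 60.39 deg = 1.054 rad
sin(2*theta) = sin(2.108) = 0.8591
R = 12.37^2 * 0.8591 / 9.81
R = 153.0169 * 0.8591 / 9.81 = 13.4009 m

13.4009 m


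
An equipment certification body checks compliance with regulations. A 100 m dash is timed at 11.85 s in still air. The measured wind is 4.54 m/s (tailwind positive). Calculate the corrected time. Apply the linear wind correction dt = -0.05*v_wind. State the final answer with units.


dt = -0.05 * v_wind = -0.05 * 4.54 = -0.227 s
t_corrected = t_still + dt = 11.85 + (-0.227)
t_corrected = 11.623 s

11.623 s


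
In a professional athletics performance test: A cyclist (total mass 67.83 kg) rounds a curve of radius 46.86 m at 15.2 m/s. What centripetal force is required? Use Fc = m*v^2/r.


Fc = m * v^2 / r
v^2 = 15.2^2 = 231.04
Fc = 67.83 * 231.04 / 46.86
Fc = 15671.4432 / 46.86 = 334.4311 N

334.4311 N


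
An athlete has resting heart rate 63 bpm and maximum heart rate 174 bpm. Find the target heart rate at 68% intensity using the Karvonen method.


Target = HRrest + pct*(HRmax - HRrest)
Heart rate reserve = HRmax - HRrest = 174 - 63 = 111 bpm
Fraction = 68% = 0.68
Target = 63 + 0.68 * 111
Target = 63 + 75.48 = 138.48 bpm

138.48 bpm


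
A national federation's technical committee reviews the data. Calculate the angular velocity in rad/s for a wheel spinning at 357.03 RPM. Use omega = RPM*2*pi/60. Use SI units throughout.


omega = RPM * 2 * pi / 60
omega = 357.03 * 2 * 3.14159 / 60
omega = 2243.2857 / 60 = 37.3881 rad/s

37.3881 rad/s


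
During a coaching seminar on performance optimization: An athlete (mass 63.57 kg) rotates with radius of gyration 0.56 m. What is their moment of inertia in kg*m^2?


I = m * k^2
I = 63.57 * 0.56^2
I = 63.57 * 0.3136 = 19.9356 kg*m^2

19.9356 kg*m^2


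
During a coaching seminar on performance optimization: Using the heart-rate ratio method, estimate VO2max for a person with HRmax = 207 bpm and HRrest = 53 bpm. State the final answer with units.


VO2max = 15.3 * HRmax / HRrest
VO2max = 15.3 * 207 / 53
VO2max = 3167.1 / 53 = 59.7566 mL/kg/min

59.7566 mL/kg/min


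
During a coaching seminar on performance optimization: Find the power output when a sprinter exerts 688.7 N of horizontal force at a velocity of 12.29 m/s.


P = F * v
P = 688.7 * 12.29
P = 8464.123 W

8464.123 W


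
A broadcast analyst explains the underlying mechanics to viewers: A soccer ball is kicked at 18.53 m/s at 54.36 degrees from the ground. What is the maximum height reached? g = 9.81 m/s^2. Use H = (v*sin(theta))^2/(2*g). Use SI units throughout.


H = (v*sin(theta))^2 / (2*g)
vy = v*sin(theta) = 18.53 * sin(54.36 deg) = 15.0592 m/s
H = vy^2 / (2*g) = 226.7802 / (2*9.81)
H = 226.7802 / 19.62 = 11.5586 m

11.5586 m


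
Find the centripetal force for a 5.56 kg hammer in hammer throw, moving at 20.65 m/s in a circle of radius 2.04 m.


Fc = m * v^2 / r
v^2 = 20.65^2 = 426.4225
Fc = 5.56 * 426.4225 / 2.04
Fc = 2370.9091 / 2.04 = 1162.2103 N

1162.2103 N


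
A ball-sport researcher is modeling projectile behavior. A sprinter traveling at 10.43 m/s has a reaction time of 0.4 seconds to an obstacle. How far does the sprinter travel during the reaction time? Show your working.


d = v * t
d = 10.43 * 0.4
d = 4.172 m

4.172 m


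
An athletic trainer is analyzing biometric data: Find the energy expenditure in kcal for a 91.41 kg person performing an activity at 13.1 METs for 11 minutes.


kcal = MET * mass * time_hr
Convert time: 11 min = 0.1833 hr
kcal = 13.1 * 91.41 * 0.1833
kcal = 219.5363 kcal

219.5363 kcal


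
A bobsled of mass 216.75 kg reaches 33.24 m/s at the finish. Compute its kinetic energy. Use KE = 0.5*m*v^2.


KE = 0.5 * m * v^2
KE = 0.5 * 216.75 * 33.24^2
KE = 0.5 * 216.75 * 1104.8976 = 119743.2774 J

119743.2774 J


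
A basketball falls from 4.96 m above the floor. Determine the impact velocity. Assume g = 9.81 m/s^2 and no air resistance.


v = sqrt(2 * g * h)
v = sqrt(2 * 9.81 * 4.96)
v = sqrt(97.3152) = 9.8648 m/s

9.8648 m/s


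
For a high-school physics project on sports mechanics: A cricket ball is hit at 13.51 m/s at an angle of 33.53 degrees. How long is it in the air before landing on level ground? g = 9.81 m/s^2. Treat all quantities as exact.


T = 2*v*sin(theta)/g
sin(theta) = sin(33.53 deg) = 0.5524
T = 2*13.51*0.5524 / 9.81
T = 14.9251 / 9.81 = 1.5214 s

1.5214 s


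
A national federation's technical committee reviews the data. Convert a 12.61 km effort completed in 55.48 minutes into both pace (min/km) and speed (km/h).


Pace = time / distance = 55.48 min / 12.61 km = 4.3997 min/km
Speed = distance / time_in_hours = 12.61 / 0.9247 hr
Speed = 13.6373 km/h

4.3997 min/km, 13.6373 km/h


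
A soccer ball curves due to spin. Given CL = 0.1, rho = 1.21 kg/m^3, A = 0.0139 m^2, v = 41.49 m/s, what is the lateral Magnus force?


FM = 0.5 * CL * rho * A * v^2
FM = 0.5 * 0.1 * 1.21 * 0.0139 * 41.49^2
v^2 = 1721.4201
FM = 0.5 * 0.1 * 1.21 * 0.0139 * 1721.4201 = 1.4476 N

1.4476 N


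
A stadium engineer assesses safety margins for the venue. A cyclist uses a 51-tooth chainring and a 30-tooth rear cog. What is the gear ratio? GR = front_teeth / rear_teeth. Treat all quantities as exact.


GR = front_teeth / rear_teeth
GR = 51 / 30
GR = 1.7

1.7


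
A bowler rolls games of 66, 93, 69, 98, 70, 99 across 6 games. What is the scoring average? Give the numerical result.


Average = sum / n
Sum = 495
Average = 495 / 6 = 82.5

82.5


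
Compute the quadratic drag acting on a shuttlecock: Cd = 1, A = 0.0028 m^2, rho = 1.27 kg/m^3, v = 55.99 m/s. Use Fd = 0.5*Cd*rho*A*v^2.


Fd = 0.5 * Cd * rho * A * v^2
Fd = 0.5 * 1 * 1.27 * 0.0028 * 55.99^2
v^2 = 3134.8801
Fd = 0.5 * 1 * 1.27 * 0.0028 * 3134.8801 = 5.5738 N

5.5738 N


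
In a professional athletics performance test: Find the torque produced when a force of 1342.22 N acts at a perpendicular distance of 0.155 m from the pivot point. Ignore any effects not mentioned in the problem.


tau = F * d
tau = 1342.22 * 0.155
tau = 208.0441 N*m

208.0441 N*m


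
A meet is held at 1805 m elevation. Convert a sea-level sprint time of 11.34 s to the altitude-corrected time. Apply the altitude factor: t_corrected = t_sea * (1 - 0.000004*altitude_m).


Correction factor = 1 - 0.000004 * 1805 = 0.99278
t_corrected = t_sea * factor = 11.34 * 0.99278
t_corrected = 11.2581 s

11.2581 s


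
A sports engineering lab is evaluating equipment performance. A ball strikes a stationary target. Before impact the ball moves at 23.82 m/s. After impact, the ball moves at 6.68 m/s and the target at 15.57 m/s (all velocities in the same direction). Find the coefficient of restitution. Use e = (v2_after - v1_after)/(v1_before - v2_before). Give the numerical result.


e = (v2_after - v1_after) / (v1_before - v2_before)
Numerator = 15.57 - 6.68 = 8.89
Denominator = 23.82 - 0 = 23.82
e = 8.89 / 23.82 = 0.3732

0.3732


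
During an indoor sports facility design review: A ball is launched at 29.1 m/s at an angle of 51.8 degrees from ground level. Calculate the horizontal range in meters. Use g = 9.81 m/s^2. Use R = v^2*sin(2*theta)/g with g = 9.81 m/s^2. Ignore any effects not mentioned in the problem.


R = v^2 * sin(2*theta) / g
Convert angle to radians: theta = 51.8 deg = 0.9041 rad
sin(2*theta) = sin(1.8082) = 0.972
R = 29.1^2 * 0.972 / 9.81
R = 846.81 * 0.972 / 9.81 = 83.9007 m

83.9007 m


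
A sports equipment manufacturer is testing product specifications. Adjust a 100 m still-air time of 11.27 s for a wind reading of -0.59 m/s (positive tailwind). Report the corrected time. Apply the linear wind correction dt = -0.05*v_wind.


dt = -0.05 * v_wind = -0.05 * -0.59 = 0.0295 s
t_corrected = t_still + dt = 11.27 + (0.0295)
t_corrected = 11.2995 s

11.2995 s


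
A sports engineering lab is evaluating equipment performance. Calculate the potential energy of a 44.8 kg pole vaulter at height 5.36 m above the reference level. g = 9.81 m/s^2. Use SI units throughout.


PE = m * g * h
PE = 44.8 * 9.81 * 5.36
PE = 439.488 * 5.36 = 2355.6557 J

2355.6557 J


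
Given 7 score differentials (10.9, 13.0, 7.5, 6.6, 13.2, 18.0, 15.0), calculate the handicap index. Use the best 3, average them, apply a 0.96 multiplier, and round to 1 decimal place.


All differentials: 10.9, 13.0, 7.5, 6.6, 13.2, 18.0, 15.0
Sorted: 6.6, 7.5, 10.9, 13.0, 13.2, 15.0, 18.0
Best 3: 6.6, 7.5, 10.9
Average of best = 25 / 3 = 8.3333
Raw index = 8.3333 * 0.96 = 8
Handicap index = round(8, 1) = 8.0

8.0


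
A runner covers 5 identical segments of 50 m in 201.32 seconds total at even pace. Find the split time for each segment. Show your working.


Split time = total_time / n_laps = 201.32 / 5
Split time = 40.264 s per lap

40.264 s


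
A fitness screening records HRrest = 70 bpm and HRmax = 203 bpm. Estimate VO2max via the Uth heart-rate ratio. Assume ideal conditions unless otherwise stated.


VO2max = 15.3 * HRmax / HRrest
VO2max = 15.3 * 203 / 70
VO2max = 3105.9 / 70 = 44.37 mL/kg/min

44.37 mL/kg/min


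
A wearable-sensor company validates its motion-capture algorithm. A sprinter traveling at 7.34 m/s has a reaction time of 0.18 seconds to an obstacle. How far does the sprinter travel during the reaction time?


d = v * t
d = 7.34 * 0.18
d = 1.3212 m

1.3212 m


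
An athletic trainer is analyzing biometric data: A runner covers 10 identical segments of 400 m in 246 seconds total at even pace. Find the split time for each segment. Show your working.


Split time = total_time / n_laps = 246 / 10
Split time = 24.6 s per lap

24.6 s


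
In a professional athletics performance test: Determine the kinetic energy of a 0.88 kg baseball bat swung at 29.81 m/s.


KE = 0.5 * m * v^2
KE = 0.5 * 0.88 * 29.81^2
KE = 0.5 * 0.88 * 888.6361 = 390.9999 J

390.9999 J


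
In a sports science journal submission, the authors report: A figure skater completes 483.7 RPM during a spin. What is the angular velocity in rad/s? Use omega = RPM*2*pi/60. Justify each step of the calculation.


omega = RPM * 2 * pi / 60
omega = 483.7 * 2 * 3.14159 / 60
omega = 3039.1767 / 60 = 50.6529 rad/s

50.6529 rad/s


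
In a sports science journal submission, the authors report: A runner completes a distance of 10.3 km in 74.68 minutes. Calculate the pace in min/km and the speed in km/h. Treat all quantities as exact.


Pace = time / distance = 74.68 min / 10.3 km = 7.2505 min/km
Speed = distance / time_in_hours = 10.3 / 1.2447 hr
Speed = 8.2753 km/h

7.2505 min/km, 8.2753 km/h


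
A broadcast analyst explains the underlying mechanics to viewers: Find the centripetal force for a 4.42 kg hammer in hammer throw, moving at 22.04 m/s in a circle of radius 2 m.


Fc = m * v^2 / r
v^2 = 22.04^2 = 485.7616
Fc = 4.42 * 485.7616 / 2
Fc = 2147.0663 / 2 = 1073.5331 N

1073.5331 N


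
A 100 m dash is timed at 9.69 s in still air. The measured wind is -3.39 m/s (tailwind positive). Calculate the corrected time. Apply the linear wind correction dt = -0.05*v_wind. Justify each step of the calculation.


dt = -0.05 * v_wind = -0.05 * -3.39 = 0.1695 s
t_corrected = t_still + dt = 9.69 + (0.1695)
t_corrected = 9.8595 s

9.8595 s


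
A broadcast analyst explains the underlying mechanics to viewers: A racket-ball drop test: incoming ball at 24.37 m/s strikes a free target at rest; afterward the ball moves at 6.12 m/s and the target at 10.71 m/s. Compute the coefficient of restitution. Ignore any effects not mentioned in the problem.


e = (v2_after - v1_after) / (v1_before - v2_before)
Numerator = 10.71 - 6.12 = 4.59
Denominator = 24.37 - 0 = 24.37
e = 4.59 / 24.37 = 0.1883

0.1883


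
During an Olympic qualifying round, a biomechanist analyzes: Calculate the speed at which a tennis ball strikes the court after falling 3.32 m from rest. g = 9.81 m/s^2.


v = sqrt(2 * g * h)
v = sqrt(2 * 9.81 * 3.32)
v = sqrt(65.1384) = 8.0708 m/s

8.0708 m/s


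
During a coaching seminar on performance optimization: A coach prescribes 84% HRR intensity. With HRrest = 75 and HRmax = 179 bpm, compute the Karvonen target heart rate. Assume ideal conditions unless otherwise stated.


Target = HRrest + pct*(HRmax - HRrest)
Heart rate reserve = HRmax - HRrest = 179 - 75 = 104 bpm
Fraction = 84% = 0.84
Target = 75 + 0.84 * 104
Target = 75 + 87.36 = 162.36 bpm

162.36 bpm


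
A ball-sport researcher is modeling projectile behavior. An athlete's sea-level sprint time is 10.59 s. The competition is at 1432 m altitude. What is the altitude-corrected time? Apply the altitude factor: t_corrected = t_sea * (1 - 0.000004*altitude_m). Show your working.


Correction factor = 1 - 0.000004 * 1432 = 0.994272
t_corrected = t_sea * factor = 10.59 * 0.994272
t_corrected = 10.5293 s

10.5293 s


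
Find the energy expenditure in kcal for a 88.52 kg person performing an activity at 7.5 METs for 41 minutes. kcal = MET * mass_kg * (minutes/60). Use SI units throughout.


kcal = MET * mass * time_hr
Convert time: 41 min = 0.6833 hr
kcal = 7.5 * 88.52 * 0.6833
kcal = 453.665 kcal

453.665 kcal


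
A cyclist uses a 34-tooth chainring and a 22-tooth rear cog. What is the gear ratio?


GR = front_teeth / rear_teeth
GR = 34 / 22
GR = 1.5455

1.5455


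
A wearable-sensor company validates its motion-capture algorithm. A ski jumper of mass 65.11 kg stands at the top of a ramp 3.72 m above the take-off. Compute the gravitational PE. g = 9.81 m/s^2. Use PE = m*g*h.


PE = m * g * h
PE = 65.11 * 9.81 * 3.72
PE = 638.7291 * 3.72 = 2376.0723 J

2376.0723 J


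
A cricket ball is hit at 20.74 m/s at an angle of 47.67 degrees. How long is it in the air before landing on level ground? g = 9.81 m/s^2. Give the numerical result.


T = 2*v*sin(theta)/g
sin(theta) = sin(47.67 deg) = 0.7393
T = 2*20.74*0.7393 / 9.81
T = 30.6653 / 9.81 = 3.1259 s

3.1259 s


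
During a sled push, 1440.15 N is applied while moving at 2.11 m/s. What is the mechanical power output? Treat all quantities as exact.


P = F * v
P = 1440.15 * 2.11
P = 3038.7165 W

3038.7165 W


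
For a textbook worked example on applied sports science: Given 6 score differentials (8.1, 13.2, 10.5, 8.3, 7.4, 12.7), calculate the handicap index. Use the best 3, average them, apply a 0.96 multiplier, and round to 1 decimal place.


All differentials: 8.1, 13.2, 10.5, 8.3, 7.4, 12.7
Sorted: 7.4, 8.1, 8.3, 10.5, 12.7, 13.2
Best 3: 7.4, 8.1, 8.3
Average of best = 23.8 / 3 = 7.9333
Raw index = 7.9333 * 0.96 = 7.616
Handicap index = round(7.616, 1) = 7.6

7.6


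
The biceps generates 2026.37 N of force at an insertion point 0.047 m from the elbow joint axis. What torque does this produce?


tau = F * d
tau = 2026.37 * 0.047
tau = 95.2394 N*m

95.2394 N*m


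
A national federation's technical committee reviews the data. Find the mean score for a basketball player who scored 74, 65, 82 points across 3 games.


Average = sum / n
Sum = 221
Average = 221 / 3 = 73.6667

73.6667


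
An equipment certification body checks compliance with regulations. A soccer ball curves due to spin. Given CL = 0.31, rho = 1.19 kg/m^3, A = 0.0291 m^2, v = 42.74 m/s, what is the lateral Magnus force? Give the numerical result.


FM = 0.5 * CL * rho * A * v^2
FM = 0.5 * 0.31 * 1.19 * 0.0291 * 42.74^2
v^2 = 1826.7076
FM = 0.5 * 0.31 * 1.19 * 0.0291 * 1826.7076 = 9.8048 N

9.8048 N


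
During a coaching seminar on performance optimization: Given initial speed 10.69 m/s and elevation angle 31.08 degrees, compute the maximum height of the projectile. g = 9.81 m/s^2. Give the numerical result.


H = (v*sin(theta))^2 / (2*g)
vy = v*sin(theta) = 10.69 * sin(31.08 deg) = 5.5185 m/s
H = vy^2 / (2*g) = 30.4543 / (2*9.81)
H = 30.4543 / 19.62 = 1.5522 m

1.5522 m


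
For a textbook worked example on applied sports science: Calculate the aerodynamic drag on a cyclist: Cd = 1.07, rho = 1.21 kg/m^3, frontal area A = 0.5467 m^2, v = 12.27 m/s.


Fd = 0.5 * Cd * rho * A * v^2
Fd = 0.5 * 1.07 * 1.21 * 0.5467 * 12.27^2
v^2 = 150.5529
Fd = 0.5 * 1.07 * 1.21 * 0.5467 * 150.5529 = 53.2816 N

53.2816 N


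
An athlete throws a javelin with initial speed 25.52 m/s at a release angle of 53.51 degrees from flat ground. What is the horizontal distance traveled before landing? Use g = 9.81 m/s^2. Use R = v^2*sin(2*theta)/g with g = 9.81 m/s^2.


R = v^2 * sin(2*theta) / g
Convert angle to radians: theta = 53.51 deg = 0.9339 rad
sin(2*theta) = sin(1.8679) = 0.9562
R = 25.52^2 * 0.9562 / 9.81
R = 651.2704 * 0.9562 / 9.81 = 63.4808 m

63.4808 m


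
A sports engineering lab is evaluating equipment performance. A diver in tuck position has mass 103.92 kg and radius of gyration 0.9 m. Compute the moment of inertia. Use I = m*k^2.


I = m * k^2
I = 103.92 * 0.9^2
I = 103.92 * 0.81 = 84.1752 kg*m^2

84.1752 kg*m^2


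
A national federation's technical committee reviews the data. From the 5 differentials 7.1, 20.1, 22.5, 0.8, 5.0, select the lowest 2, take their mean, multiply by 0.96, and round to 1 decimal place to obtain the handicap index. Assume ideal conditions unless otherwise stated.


All differentials: 7.1, 20.1, 22.5, 0.8, 5.0
Sorted: 0.8, 5.0, 7.1, 20.1, 22.5
Best 2: 0.8, 5.0
Average of best = 5.8 / 2 = 2.9
Raw index = 2.9 * 0.96 = 2.784
Handicap index = round(2.784, 1) = 2.8

2.8


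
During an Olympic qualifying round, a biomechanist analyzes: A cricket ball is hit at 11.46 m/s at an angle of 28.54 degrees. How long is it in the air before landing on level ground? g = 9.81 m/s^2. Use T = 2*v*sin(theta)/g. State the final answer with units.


T = 2*v*sin(theta)/g
sin(theta) = sin(28.54 deg) = 0.4778
T = 2*11.46*0.4778 / 9.81
T = 10.9505 / 9.81 = 1.1163 s

1.1163 s


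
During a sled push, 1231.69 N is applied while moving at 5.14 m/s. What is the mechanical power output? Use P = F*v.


P = F * v
P = 1231.69 * 5.14
P = 6330.8866 W

6330.8866 W


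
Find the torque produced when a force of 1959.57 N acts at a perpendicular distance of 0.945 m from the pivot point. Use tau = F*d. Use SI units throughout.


tau = F * d
tau = 1959.57 * 0.945
tau = 1851.7936 N*m

1851.7936 N*m


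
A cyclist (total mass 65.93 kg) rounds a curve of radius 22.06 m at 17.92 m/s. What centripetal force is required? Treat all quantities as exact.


Fc = m * v^2 / r
v^2 = 17.92^2 = 321.1264
Fc = 65.93 * 321.1264 / 22.06
Fc = 21171.8636 / 22.06 = 959.74 N

959.74 N


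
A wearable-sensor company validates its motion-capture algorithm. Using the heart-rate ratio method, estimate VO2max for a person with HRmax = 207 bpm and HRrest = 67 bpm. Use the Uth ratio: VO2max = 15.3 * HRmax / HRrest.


VO2max = 15.3 * HRmax / HRrest
VO2max = 15.3 * 207 / 67
VO2max = 3167.1 / 67 = 47.2701 mL/kg/min

47.2701 mL/kg/min


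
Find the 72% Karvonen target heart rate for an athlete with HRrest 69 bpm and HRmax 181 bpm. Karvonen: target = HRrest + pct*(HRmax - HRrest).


Target = HRrest + pct*(HRmax - HRrest)
Heart rate reserve = HRmax - HRrest = 181 - 69 = 112 bpm
Fraction = 72% = 0.72
Target = 69 + 0.72 * 112
Target = 69 + 80.64 = 149.64 bpm

149.64 bpm


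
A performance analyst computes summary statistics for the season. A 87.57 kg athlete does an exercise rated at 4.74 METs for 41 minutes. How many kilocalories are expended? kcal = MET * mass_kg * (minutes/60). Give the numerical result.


kcal = MET * mass * time_hr
Convert time: 41 min = 0.6833 hr
kcal = 4.74 * 87.57 * 0.6833
kcal = 283.6392 kcal

283.6392 kcal


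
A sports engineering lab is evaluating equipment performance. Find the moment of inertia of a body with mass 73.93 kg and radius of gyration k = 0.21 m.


I = m * k^2
I = 73.93 * 0.21^2
I = 73.93 * 0.0441 = 3.2603 kg*m^2

3.2603 kg*m^2


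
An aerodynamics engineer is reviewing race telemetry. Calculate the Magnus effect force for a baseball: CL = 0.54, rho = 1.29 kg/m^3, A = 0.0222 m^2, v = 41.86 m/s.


FM = 0.5 * CL * rho * A * v^2
FM = 0.5 * 0.54 * 1.29 * 0.0222 * 41.86^2
v^2 = 1752.2596
FM = 0.5 * 0.54 * 1.29 * 0.0222 * 1752.2596 = 13.5489 N

13.5489 N


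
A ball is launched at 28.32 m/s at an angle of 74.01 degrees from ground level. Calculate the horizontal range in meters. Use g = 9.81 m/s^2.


R = v^2 * sin(2*theta) / g
Convert angle to radians: theta = 74.01 deg = 1.2917 rad
sin(2*theta) = sin(2.5834) = 0.5296
R = 28.32^2 * 0.5296 / 9.81
R = 802.0224 * 0.5296 / 9.81 = 43.2997 m

43.2997 m


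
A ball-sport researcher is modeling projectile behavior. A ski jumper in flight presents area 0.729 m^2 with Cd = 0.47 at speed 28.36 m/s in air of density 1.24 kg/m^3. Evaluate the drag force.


Fd = 0.5 * Cd * rho * A * v^2
Fd = 0.5 * 0.47 * 1.24 * 0.729 * 28.36^2
v^2 = 804.2896
Fd = 0.5 * 0.47 * 1.24 * 0.729 * 804.2896 = 170.8557 N

170.8557 N


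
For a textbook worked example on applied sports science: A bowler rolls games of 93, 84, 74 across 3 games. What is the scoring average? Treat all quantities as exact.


Average = sum / n
Sum = 251
Average = 251 / 3 = 83.6667

83.6667


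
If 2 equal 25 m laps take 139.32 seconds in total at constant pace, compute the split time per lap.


Split time = total_time / n_laps = 139.32 / 2
Split time = 69.66 s per lap

69.66 s


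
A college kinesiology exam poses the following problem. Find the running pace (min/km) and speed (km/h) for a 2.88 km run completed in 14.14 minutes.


Pace = time / distance = 14.14 min / 2.88 km = 4.9097 min/km
Speed = distance / time_in_hours = 2.88 / 0.2357 hr
Speed = 12.2207 km/h

4.9097 min/km, 12.2207 km/h


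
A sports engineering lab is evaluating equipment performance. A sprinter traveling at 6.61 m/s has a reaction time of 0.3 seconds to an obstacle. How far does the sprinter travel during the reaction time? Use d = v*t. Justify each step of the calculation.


d = v * t
d = 6.61 * 0.3
d = 1.983 m

1.983 m


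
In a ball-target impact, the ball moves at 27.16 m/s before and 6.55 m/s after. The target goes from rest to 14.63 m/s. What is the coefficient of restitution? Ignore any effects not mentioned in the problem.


e = (v2_after - v1_after) / (v1_before - v2_before)
Numerator = 14.63 - 6.55 = 8.08
Denominator = 27.16 - 0 = 27.16
e = 8.08 / 27.16 = 0.2975

0.2975


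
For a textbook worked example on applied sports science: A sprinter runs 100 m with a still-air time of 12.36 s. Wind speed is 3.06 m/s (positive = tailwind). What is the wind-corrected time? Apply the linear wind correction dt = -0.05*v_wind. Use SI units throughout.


dt = -0.05 * v_wind = -0.05 * 3.06 = -0.153 s
t_corrected = t_still + dt = 12.36 + (-0.153)
t_corrected = 12.207 s

12.207 s


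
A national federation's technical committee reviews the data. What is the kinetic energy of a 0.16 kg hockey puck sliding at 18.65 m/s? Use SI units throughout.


KE = 0.5 * m * v^2
KE = 0.5 * 0.16 * 18.65^2
KE = 0.5 * 0.16 * 347.8225 = 27.8258 J

27.8258 J


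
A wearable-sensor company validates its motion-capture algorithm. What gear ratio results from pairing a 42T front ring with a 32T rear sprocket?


GR = front_teeth / rear_teeth
GR = 42 / 32
GR = 1.3125

1.3125


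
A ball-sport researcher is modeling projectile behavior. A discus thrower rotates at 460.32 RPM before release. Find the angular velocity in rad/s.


omega = RPM * 2 * pi / 60
omega = 460.32 * 2 * 3.14159 / 60
omega = 2892.2759 / 60 = 48.2046 rad/s

48.2046 rad/s


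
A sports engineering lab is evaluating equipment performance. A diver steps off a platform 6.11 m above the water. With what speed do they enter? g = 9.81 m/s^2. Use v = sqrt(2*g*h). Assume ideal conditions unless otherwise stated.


v = sqrt(2 * g * h)
v = sqrt(2 * 9.81 * 6.11)
v = sqrt(119.8782) = 10.9489 m/s

10.9489 m/s


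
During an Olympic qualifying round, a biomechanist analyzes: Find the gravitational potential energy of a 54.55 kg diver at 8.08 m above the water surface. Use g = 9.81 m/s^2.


PE = m * g * h
PE = 54.55 * 9.81 * 8.08
PE = 535.1355 * 8.08 = 4323.8948 J

4323.8948 J


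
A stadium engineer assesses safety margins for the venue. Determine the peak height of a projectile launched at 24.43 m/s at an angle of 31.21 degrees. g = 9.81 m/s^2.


H = (v*sin(theta))^2 / (2*g)
vy = v*sin(theta) = 24.43 * sin(31.21 deg) = 12.659 m/s
H = vy^2 / (2*g) = 160.2515 / (2*9.81)
H = 160.2515 / 19.62 = 8.1678 m

8.1678 m


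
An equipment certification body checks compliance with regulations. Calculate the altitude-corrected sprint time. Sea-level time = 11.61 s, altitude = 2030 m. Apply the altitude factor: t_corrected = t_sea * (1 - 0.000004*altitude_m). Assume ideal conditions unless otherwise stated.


Correction factor = 1 - 0.000004 * 2030 = 0.99188
t_corrected = t_sea * factor = 11.61 * 0.99188
t_corrected = 11.5157 s

11.5157 s


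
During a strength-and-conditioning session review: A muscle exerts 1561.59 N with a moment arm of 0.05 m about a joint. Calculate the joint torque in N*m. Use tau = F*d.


tau = F * d
tau = 1561.59 * 0.05
tau = 78.0795 N*m

78.0795 N*m
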